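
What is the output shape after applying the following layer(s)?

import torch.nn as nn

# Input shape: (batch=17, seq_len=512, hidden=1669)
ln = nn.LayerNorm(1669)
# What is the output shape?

Input shape: (17, 512, 1669)
Output shape: (17, 512, 1669)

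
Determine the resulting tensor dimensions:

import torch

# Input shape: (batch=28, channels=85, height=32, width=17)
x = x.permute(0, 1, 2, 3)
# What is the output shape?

Input shape: (28, 85, 32, 17)
Output shape: (28, 85, 32, 17)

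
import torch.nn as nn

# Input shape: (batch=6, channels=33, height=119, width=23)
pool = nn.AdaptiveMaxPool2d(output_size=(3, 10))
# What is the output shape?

Input shape: (6, 33, 119, 23)
Output shape: (6, 33, 3, 10)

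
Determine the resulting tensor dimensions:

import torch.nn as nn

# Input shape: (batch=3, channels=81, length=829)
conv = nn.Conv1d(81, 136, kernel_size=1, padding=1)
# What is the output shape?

Input shape: (3, 81, 829)
Output shape: (3, 136, 831)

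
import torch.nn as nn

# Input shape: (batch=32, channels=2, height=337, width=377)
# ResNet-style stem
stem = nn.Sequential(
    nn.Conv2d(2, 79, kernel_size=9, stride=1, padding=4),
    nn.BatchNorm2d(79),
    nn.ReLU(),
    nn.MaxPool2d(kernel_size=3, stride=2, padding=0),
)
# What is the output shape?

Input shape: (32, 2, 337, 377)
  -> after Conv2d 9x9 stride=1: (32, 79, 337, 377)
Output shape: (32, 79, 168, 188)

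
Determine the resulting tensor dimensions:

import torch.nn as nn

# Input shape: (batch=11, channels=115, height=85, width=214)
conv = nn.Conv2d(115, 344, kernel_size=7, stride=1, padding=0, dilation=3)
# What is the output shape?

Input shape: (11, 115, 85, 214)
Output shape: (11, 344, 67, 196)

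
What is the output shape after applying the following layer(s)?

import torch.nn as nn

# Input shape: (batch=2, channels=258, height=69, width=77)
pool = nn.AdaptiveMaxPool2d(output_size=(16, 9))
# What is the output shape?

Input shape: (2, 258, 69, 77)
Output shape: (2, 258, 16, 9)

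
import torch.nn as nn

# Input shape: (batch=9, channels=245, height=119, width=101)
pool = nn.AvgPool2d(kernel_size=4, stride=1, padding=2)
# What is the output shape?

Input shape: (9, 245, 119, 101)
Output shape: (9, 245, 120, 102)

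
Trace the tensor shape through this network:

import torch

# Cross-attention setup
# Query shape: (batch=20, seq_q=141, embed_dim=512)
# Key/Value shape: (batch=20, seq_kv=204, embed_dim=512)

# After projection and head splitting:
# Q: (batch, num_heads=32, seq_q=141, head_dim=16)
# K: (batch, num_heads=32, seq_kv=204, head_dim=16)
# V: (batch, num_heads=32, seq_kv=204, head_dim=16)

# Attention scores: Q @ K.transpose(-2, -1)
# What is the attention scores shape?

Input shape: (20, 141, 512)
Output shape: (20, 32, 141, 204)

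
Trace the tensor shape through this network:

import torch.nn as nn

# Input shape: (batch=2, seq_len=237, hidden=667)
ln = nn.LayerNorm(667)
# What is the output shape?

Input shape: (2, 237, 667)
Output shape: (2, 237, 667)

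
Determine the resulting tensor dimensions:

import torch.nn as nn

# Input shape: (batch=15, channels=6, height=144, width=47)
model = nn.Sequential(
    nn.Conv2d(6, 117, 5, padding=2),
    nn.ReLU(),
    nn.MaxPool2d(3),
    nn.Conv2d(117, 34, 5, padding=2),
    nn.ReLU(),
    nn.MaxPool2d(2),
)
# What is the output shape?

Input shape: (15, 6, 144, 47)
  -> after first Conv2d: (15, 117, 144, 47)
  -> after first MaxPool2d: (15, 117, 48, 15)
  -> after second Conv2d: (15, 34, 48, 15)
Output shape: (15, 34, 24, 7)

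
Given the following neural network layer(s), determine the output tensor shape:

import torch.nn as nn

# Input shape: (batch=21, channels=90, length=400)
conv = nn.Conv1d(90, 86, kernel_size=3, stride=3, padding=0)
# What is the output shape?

Input shape: (21, 90, 400)
Output shape: (21, 86, 133)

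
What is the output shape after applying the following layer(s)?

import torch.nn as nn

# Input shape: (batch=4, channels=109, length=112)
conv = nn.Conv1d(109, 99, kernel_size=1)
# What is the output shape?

Input shape: (4, 109, 112)
Output shape: (4, 99, 112)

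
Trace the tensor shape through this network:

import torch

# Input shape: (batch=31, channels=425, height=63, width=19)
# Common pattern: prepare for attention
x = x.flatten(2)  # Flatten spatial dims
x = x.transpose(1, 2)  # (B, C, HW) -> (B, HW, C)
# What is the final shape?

Input shape: (31, 425, 63, 19)
  -> after flatten(2): (31, 425, 1197)
Output shape: (31, 1197, 425)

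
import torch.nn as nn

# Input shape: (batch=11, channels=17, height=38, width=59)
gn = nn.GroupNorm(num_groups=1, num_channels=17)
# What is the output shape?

Input shape: (11, 17, 38, 59)
Output shape: (11, 17, 38, 59)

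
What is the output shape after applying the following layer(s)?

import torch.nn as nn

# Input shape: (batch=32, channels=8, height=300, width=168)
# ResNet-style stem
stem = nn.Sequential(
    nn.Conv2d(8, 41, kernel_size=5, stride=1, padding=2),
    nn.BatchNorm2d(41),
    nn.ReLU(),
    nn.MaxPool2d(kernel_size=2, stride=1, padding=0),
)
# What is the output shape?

Input shape: (32, 8, 300, 168)
  -> after Conv2d 5x5 stride=1: (32, 41, 300, 168)
Output shape: (32, 41, 299, 167)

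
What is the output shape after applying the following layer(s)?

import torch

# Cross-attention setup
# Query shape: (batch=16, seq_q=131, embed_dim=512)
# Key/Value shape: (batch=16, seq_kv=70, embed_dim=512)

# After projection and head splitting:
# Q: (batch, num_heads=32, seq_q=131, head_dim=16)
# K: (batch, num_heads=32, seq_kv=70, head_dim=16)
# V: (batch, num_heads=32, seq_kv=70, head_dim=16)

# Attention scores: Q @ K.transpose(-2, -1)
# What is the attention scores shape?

Input shape: (16, 131, 512)
Output shape: (16, 32, 131, 70)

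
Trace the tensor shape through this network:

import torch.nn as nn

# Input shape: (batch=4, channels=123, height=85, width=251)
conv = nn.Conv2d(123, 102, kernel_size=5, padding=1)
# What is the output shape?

Input shape: (4, 123, 85, 251)
Output shape: (4, 102, 83, 249)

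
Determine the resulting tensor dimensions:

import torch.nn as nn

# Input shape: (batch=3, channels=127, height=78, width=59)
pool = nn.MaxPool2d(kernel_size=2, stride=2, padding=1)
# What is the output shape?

Input shape: (3, 127, 78, 59)
Output shape: (3, 127, 40, 30)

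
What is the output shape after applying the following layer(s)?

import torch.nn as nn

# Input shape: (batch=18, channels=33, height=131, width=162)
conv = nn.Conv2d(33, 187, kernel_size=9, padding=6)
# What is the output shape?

Input shape: (18, 33, 131, 162)
Output shape: (18, 187, 135, 166)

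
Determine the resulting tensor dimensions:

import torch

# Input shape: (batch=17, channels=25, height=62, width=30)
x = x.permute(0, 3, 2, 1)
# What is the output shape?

Input shape: (17, 25, 62, 30)
Output shape: (17, 30, 62, 25)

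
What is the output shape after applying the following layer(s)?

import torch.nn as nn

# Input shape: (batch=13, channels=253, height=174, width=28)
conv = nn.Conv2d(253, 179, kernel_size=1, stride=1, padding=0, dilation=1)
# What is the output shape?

Input shape: (13, 253, 174, 28)
Output shape: (13, 179, 174, 28)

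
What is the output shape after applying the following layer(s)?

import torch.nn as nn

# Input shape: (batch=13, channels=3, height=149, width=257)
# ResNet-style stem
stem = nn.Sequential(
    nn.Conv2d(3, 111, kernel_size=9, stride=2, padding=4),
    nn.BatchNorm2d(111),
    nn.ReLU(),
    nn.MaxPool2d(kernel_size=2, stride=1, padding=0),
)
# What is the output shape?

Input shape: (13, 3, 149, 257)
  -> after Conv2d 9x9 stride=2: (13, 111, 75, 129)
Output shape: (13, 111, 74, 128)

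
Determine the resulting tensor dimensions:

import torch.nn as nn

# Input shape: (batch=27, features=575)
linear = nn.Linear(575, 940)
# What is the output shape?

Input shape: (27, 575)
Output shape: (27, 940)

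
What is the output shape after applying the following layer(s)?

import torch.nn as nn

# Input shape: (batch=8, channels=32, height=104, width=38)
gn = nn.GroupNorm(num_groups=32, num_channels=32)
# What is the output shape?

Input shape: (8, 32, 104, 38)
Output shape: (8, 32, 104, 38)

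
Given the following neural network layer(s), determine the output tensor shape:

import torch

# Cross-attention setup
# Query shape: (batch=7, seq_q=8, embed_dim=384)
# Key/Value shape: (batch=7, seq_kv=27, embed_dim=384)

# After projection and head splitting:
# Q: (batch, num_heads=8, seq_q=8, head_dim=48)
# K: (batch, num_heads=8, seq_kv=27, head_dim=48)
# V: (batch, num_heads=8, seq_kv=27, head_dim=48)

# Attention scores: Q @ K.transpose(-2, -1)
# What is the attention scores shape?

Input shape: (7, 8, 384)
Output shape: (7, 8, 8, 27)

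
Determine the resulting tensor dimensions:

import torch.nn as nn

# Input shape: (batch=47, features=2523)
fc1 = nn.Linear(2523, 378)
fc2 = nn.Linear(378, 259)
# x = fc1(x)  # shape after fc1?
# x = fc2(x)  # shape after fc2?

Input shape: (47, 2523)
  -> after fc1: (47, 378)
Output shape: (47, 259)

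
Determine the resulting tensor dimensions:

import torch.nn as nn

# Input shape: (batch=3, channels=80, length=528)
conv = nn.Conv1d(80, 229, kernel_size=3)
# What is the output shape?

Input shape: (3, 80, 528)
Output shape: (3, 229, 526)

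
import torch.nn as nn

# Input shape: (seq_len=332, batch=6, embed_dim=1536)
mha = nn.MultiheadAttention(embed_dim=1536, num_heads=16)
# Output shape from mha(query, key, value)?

Input shape: (332, 6, 1536)
Output shape: (332, 6, 1536)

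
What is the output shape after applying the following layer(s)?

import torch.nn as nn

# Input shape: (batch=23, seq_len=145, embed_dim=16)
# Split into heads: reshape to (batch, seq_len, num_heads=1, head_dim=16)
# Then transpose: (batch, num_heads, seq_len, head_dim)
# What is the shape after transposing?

Input shape: (23, 145, 16)
  -> after reshape: (23, 145, 1, 16)
Output shape: (23, 1, 145, 16)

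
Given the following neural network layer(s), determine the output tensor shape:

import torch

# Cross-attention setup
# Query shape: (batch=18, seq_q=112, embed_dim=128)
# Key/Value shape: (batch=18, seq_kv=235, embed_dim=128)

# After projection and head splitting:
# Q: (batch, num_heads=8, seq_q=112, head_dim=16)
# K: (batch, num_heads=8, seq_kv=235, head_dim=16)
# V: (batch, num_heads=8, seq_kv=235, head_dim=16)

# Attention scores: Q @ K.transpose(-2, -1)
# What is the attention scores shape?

Input shape: (18, 112, 128)
Output shape: (18, 8, 112, 235)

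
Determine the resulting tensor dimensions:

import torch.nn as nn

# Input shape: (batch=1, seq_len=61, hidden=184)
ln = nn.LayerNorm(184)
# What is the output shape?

Input shape: (1, 61, 184)
Output shape: (1, 61, 184)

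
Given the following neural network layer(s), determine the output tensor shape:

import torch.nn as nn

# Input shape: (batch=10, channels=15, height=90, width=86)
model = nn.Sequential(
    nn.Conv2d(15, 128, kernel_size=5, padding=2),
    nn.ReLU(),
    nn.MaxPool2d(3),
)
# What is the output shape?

Input shape: (10, 15, 90, 86)
  -> after Conv2d: (10, 128, 90, 86)
  -> after ReLU: (10, 128, 90, 86)
Output shape: (10, 128, 30, 28)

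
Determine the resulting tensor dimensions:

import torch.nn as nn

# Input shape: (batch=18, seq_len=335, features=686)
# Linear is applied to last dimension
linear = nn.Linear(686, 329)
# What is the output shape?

Input shape: (18, 335, 686)
Output shape: (18, 335, 329)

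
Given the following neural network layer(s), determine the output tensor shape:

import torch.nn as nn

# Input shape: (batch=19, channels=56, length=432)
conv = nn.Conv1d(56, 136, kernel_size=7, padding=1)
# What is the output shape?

Input shape: (19, 56, 432)
Output shape: (19, 136, 428)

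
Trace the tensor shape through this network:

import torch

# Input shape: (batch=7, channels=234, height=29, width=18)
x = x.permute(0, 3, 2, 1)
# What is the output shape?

Input shape: (7, 234, 29, 18)
Output shape: (7, 18, 29, 234)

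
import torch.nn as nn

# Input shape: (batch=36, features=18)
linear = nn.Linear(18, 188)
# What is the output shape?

Input shape: (36, 18)
Output shape: (36, 188)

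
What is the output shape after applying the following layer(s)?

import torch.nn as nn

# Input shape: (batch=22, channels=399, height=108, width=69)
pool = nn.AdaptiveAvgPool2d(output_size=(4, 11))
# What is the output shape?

Input shape: (22, 399, 108, 69)
Output shape: (22, 399, 4, 11)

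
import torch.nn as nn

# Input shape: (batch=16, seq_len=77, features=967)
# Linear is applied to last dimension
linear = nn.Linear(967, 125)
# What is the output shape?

Input shape: (16, 77, 967)
Output shape: (16, 77, 125)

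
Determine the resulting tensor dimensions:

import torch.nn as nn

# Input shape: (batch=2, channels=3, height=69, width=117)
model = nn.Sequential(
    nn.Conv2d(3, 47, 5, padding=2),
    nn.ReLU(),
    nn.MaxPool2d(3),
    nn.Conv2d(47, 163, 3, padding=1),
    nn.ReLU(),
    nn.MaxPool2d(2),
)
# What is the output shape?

Input shape: (2, 3, 69, 117)
  -> after first Conv2d: (2, 47, 69, 117)
  -> after first MaxPool2d: (2, 47, 23, 39)
  -> after second Conv2d: (2, 163, 23, 39)
Output shape: (2, 163, 11, 19)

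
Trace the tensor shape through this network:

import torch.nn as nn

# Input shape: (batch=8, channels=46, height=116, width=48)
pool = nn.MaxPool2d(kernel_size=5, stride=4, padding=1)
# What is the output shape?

Input shape: (8, 46, 116, 48)
Output shape: (8, 46, 29, 12)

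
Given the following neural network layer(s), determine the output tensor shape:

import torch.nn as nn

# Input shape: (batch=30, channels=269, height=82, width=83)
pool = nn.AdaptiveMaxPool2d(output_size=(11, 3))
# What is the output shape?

Input shape: (30, 269, 82, 83)
Output shape: (30, 269, 11, 3)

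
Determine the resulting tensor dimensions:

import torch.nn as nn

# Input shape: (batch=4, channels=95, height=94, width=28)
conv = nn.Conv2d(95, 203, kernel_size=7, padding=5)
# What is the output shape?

Input shape: (4, 95, 94, 28)
Output shape: (4, 203, 98, 32)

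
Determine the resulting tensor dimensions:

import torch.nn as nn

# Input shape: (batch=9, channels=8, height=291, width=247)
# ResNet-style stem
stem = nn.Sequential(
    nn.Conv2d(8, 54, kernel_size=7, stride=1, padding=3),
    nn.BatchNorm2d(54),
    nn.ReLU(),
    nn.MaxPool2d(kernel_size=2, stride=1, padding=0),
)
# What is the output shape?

Input shape: (9, 8, 291, 247)
  -> after Conv2d 7x7 stride=1: (9, 54, 291, 247)
Output shape: (9, 54, 290, 246)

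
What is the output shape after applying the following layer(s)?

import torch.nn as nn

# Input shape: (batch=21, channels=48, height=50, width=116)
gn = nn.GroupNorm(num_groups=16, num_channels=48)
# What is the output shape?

Input shape: (21, 48, 50, 116)
Output shape: (21, 48, 50, 116)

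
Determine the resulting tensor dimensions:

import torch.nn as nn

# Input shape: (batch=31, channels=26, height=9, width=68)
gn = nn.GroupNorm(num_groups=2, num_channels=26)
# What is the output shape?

Input shape: (31, 26, 9, 68)
Output shape: (31, 26, 9, 68)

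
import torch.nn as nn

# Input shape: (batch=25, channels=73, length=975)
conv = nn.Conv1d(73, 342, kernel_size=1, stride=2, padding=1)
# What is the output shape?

Input shape: (25, 73, 975)
Output shape: (25, 342, 489)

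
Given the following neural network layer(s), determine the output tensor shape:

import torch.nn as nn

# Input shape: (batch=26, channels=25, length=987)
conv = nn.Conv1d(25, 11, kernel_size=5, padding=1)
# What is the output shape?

Input shape: (26, 25, 987)
Output shape: (26, 11, 985)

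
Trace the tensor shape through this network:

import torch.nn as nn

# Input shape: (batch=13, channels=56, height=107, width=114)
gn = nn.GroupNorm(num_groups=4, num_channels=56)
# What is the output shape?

Input shape: (13, 56, 107, 114)
Output shape: (13, 56, 107, 114)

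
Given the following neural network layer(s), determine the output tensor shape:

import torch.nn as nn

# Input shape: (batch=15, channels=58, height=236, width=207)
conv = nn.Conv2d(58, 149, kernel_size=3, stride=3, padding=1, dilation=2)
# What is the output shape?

Input shape: (15, 58, 236, 207)
Output shape: (15, 149, 78, 69)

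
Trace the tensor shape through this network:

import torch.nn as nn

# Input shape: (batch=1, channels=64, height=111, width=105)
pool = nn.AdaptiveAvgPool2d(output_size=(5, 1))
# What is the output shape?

Input shape: (1, 64, 111, 105)
Output shape: (1, 64, 5, 1)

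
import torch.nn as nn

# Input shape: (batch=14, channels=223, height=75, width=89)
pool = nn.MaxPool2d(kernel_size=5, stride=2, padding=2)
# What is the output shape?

Input shape: (14, 223, 75, 89)
Output shape: (14, 223, 38, 45)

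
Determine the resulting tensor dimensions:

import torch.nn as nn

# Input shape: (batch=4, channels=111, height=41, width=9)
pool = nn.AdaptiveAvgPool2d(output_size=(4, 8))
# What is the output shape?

Input shape: (4, 111, 41, 9)
Output shape: (4, 111, 4, 8)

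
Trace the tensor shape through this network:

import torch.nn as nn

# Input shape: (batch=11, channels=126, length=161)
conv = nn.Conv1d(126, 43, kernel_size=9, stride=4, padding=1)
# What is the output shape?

Input shape: (11, 126, 161)
Output shape: (11, 43, 39)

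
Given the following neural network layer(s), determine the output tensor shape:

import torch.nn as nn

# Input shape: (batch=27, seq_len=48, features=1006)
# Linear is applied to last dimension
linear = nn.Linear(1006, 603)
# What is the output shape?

Input shape: (27, 48, 1006)
Output shape: (27, 48, 603)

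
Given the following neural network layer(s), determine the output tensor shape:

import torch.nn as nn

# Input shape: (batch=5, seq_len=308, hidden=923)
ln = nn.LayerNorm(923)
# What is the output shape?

Input shape: (5, 308, 923)
Output shape: (5, 308, 923)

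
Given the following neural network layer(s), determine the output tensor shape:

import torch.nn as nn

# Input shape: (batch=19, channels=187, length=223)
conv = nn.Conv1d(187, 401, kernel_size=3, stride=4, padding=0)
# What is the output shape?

Input shape: (19, 187, 223)
Output shape: (19, 401, 56)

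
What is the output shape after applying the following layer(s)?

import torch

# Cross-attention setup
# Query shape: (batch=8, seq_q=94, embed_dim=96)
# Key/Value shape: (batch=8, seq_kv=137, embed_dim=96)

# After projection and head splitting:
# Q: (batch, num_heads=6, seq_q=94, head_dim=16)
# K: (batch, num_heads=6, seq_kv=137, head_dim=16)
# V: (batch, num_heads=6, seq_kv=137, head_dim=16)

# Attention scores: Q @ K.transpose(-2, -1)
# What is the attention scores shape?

Input shape: (8, 94, 96)
Output shape: (8, 6, 94, 137)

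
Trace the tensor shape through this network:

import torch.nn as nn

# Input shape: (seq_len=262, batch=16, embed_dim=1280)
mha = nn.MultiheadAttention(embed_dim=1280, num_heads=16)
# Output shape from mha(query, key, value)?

Input shape: (262, 16, 1280)
Output shape: (262, 16, 1280)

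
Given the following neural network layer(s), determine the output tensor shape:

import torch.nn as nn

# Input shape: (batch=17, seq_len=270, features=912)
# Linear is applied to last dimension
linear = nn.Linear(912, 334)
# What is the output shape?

Input shape: (17, 270, 912)
Output shape: (17, 270, 334)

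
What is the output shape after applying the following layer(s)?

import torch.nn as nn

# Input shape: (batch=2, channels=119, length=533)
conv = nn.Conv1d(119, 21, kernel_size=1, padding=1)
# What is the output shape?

Input shape: (2, 119, 533)
Output shape: (2, 21, 535)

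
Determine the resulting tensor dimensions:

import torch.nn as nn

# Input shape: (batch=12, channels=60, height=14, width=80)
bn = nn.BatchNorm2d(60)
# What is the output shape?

Input shape: (12, 60, 14, 80)
Output shape: (12, 60, 14, 80)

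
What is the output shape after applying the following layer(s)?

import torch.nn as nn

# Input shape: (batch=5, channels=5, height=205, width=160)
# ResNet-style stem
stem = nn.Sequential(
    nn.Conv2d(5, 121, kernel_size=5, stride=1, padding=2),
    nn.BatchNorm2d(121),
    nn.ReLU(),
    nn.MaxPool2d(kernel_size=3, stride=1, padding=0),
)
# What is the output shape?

Input shape: (5, 5, 205, 160)
  -> after Conv2d 5x5 stride=1: (5, 121, 205, 160)
Output shape: (5, 121, 203, 158)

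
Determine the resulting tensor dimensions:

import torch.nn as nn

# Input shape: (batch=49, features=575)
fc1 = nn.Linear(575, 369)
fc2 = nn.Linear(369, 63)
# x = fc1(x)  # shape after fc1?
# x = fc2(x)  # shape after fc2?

Input shape: (49, 575)
  -> after fc1: (49, 369)
Output shape: (49, 63)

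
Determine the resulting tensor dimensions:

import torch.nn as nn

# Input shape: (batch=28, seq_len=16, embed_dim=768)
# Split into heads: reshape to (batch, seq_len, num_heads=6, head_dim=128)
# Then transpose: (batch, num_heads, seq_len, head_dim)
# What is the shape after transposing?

Input shape: (28, 16, 768)
  -> after reshape: (28, 16, 6, 128)
Output shape: (28, 6, 16, 128)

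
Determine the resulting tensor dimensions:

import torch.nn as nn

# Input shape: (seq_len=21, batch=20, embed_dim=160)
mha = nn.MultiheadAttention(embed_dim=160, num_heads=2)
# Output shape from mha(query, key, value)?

Input shape: (21, 20, 160)
Output shape: (21, 20, 160)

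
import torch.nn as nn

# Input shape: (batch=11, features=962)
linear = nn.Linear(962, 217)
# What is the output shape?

Input shape: (11, 962)
Output shape: (11, 217)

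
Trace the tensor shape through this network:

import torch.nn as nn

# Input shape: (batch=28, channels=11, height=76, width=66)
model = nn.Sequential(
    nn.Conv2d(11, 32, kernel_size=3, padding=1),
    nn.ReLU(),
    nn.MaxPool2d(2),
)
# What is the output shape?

Input shape: (28, 11, 76, 66)
  -> after Conv2d: (28, 32, 76, 66)
  -> after ReLU: (28, 32, 76, 66)
Output shape: (28, 32, 38, 33)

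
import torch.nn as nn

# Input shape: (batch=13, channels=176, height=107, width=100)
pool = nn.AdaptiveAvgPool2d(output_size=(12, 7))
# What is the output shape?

Input shape: (13, 176, 107, 100)
Output shape: (13, 176, 12, 7)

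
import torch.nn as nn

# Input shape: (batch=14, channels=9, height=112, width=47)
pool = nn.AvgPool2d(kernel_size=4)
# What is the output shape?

Input shape: (14, 9, 112, 47)
Output shape: (14, 9, 28, 11)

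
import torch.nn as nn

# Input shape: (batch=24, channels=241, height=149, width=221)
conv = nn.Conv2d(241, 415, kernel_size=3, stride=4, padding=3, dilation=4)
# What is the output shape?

Input shape: (24, 241, 149, 221)
Output shape: (24, 415, 37, 55)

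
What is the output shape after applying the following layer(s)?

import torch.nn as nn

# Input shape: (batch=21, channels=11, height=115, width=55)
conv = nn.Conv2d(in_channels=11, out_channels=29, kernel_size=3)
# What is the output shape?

Input shape: (21, 11, 115, 55)
Output shape: (21, 29, 113, 53)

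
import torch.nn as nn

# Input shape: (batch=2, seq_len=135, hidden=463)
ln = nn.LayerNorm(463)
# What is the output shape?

Input shape: (2, 135, 463)
Output shape: (2, 135, 463)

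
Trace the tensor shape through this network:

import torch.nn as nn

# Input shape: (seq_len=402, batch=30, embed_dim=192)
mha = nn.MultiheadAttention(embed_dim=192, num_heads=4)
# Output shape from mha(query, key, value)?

Input shape: (402, 30, 192)
Output shape: (402, 30, 192)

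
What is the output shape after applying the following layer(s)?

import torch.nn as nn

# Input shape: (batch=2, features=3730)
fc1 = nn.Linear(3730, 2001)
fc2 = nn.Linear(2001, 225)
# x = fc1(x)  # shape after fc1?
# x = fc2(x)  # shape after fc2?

Input shape: (2, 3730)
  -> after fc1: (2, 2001)
Output shape: (2, 225)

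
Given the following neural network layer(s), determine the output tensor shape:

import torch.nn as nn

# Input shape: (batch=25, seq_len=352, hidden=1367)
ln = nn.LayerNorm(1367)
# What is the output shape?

Input shape: (25, 352, 1367)
Output shape: (25, 352, 1367)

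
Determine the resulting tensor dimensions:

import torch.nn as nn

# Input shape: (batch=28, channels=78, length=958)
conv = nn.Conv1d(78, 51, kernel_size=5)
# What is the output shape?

Input shape: (28, 78, 958)
Output shape: (28, 51, 954)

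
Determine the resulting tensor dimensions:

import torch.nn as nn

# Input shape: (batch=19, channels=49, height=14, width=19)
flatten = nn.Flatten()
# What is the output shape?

Input shape: (19, 49, 14, 19)
Output shape: (19, 13034)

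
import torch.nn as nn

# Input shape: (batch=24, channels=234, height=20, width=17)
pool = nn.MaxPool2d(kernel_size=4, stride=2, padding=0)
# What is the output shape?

Input shape: (24, 234, 20, 17)
Output shape: (24, 234, 9, 7)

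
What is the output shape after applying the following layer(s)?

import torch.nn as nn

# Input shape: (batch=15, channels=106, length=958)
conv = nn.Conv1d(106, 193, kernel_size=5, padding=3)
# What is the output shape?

Input shape: (15, 106, 958)
Output shape: (15, 193, 960)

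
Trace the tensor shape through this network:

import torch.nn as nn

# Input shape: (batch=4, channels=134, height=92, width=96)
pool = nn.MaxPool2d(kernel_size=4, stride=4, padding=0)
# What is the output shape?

Input shape: (4, 134, 92, 96)
Output shape: (4, 134, 23, 24)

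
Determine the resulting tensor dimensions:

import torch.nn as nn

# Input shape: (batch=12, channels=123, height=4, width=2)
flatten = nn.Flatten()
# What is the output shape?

Input shape: (12, 123, 4, 2)
Output shape: (12, 984)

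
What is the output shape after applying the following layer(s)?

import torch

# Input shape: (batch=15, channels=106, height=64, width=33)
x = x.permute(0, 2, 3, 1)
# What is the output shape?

Input shape: (15, 106, 64, 33)
Output shape: (15, 64, 33, 106)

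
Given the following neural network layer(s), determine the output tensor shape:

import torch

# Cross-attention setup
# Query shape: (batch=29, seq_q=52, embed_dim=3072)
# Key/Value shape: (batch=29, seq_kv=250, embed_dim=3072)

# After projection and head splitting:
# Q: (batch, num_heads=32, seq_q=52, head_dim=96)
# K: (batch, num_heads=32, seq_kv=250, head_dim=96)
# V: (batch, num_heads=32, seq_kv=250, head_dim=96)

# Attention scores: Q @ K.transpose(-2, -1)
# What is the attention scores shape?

Input shape: (29, 52, 3072)
Output shape: (29, 32, 52, 250)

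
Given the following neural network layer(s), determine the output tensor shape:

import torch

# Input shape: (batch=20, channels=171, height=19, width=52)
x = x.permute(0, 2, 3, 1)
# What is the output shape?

Input shape: (20, 171, 19, 52)
Output shape: (20, 19, 52, 171)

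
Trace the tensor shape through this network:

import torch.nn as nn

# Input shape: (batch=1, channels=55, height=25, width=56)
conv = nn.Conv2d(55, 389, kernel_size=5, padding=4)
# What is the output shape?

Input shape: (1, 55, 25, 56)
Output shape: (1, 389, 29, 60)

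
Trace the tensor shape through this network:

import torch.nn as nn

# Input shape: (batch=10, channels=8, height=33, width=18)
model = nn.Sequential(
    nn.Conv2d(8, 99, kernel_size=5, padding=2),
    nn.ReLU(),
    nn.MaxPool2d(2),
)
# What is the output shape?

Input shape: (10, 8, 33, 18)
  -> after Conv2d: (10, 99, 33, 18)
  -> after ReLU: (10, 99, 33, 18)
Output shape: (10, 99, 16, 9)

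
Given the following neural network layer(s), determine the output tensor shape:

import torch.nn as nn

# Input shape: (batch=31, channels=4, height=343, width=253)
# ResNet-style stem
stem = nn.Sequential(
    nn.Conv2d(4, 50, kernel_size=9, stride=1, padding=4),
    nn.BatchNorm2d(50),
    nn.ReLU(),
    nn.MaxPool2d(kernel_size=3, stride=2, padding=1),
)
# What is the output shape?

Input shape: (31, 4, 343, 253)
  -> after Conv2d 9x9 stride=1: (31, 50, 343, 253)
Output shape: (31, 50, 172, 127)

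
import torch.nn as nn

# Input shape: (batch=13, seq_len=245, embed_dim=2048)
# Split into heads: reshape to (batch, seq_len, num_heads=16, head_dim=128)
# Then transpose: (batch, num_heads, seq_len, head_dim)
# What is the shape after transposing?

Input shape: (13, 245, 2048)
  -> after reshape: (13, 245, 16, 128)
Output shape: (13, 16, 245, 128)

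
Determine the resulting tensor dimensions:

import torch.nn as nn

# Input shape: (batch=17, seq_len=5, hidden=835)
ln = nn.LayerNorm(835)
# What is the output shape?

Input shape: (17, 5, 835)
Output shape: (17, 5, 835)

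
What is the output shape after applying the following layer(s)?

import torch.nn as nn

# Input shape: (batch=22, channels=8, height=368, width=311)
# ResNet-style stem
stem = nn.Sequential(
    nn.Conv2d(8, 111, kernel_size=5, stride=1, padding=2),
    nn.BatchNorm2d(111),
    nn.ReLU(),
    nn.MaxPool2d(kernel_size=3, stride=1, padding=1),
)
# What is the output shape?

Input shape: (22, 8, 368, 311)
  -> after Conv2d 5x5 stride=1: (22, 111, 368, 311)
Output shape: (22, 111, 368, 311)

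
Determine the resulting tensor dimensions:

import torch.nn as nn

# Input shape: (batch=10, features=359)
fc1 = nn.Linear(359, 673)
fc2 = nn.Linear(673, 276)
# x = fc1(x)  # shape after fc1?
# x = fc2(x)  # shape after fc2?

Input shape: (10, 359)
  -> after fc1: (10, 673)
Output shape: (10, 276)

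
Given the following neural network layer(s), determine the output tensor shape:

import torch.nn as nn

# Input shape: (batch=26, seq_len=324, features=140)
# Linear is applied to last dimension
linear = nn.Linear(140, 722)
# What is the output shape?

Input shape: (26, 324, 140)
Output shape: (26, 324, 722)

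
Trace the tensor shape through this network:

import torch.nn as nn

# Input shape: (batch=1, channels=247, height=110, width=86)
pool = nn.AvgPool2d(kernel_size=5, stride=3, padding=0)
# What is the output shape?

Input shape: (1, 247, 110, 86)
Output shape: (1, 247, 36, 28)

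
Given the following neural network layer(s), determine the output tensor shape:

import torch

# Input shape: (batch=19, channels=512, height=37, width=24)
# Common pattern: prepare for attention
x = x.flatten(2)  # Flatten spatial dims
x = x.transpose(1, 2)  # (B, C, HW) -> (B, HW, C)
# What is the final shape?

Input shape: (19, 512, 37, 24)
  -> after flatten(2): (19, 512, 888)
Output shape: (19, 888, 512)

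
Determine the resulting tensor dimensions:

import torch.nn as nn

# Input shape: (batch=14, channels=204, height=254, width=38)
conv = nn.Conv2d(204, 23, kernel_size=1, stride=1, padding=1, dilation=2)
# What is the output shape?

Input shape: (14, 204, 254, 38)
Output shape: (14, 23, 256, 40)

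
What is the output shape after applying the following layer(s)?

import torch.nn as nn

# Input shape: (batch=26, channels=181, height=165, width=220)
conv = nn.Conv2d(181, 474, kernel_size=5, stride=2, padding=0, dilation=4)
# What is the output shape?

Input shape: (26, 181, 165, 220)
Output shape: (26, 474, 75, 102)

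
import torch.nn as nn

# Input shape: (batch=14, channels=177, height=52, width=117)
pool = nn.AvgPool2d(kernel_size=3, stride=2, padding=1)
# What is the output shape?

Input shape: (14, 177, 52, 117)
Output shape: (14, 177, 26, 59)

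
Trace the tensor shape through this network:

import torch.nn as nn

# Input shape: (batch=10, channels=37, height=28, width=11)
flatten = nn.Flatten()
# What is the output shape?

Input shape: (10, 37, 28, 11)
Output shape: (10, 11396)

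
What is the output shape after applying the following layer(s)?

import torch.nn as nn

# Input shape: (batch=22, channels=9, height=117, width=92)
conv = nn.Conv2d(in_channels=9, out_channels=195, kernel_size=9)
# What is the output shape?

Input shape: (22, 9, 117, 92)
Output shape: (22, 195, 109, 84)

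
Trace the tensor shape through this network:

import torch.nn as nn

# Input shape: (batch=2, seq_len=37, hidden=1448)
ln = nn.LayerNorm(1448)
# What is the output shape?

Input shape: (2, 37, 1448)
Output shape: (2, 37, 1448)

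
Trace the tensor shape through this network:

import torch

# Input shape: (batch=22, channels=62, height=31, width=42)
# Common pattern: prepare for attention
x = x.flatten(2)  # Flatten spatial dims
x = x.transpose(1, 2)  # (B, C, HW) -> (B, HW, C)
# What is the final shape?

Input shape: (22, 62, 31, 42)
  -> after flatten(2): (22, 62, 1302)
Output shape: (22, 1302, 62)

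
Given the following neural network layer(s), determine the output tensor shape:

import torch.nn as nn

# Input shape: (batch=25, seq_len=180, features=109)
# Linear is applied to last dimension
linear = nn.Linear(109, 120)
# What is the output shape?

Input shape: (25, 180, 109)
Output shape: (25, 180, 120)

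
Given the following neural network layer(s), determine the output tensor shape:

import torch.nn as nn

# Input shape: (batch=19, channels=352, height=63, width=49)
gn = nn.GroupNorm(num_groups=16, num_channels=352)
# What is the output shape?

Input shape: (19, 352, 63, 49)
Output shape: (19, 352, 63, 49)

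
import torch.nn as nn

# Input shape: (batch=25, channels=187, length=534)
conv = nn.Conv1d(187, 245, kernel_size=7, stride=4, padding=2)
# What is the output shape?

Input shape: (25, 187, 534)
Output shape: (25, 245, 133)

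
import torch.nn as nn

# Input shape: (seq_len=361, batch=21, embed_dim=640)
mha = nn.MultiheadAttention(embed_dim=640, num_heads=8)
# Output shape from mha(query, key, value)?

Input shape: (361, 21, 640)
Output shape: (361, 21, 640)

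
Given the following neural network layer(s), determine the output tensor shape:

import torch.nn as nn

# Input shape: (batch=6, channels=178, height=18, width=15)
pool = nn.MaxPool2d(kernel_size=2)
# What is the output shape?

Input shape: (6, 178, 18, 15)
Output shape: (6, 178, 9, 7)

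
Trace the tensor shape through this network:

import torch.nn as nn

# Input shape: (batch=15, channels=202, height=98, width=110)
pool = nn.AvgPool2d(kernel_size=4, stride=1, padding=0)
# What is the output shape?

Input shape: (15, 202, 98, 110)
Output shape: (15, 202, 95, 107)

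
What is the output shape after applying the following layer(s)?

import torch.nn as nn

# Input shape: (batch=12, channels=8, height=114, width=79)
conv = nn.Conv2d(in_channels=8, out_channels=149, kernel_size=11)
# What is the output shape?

Input shape: (12, 8, 114, 79)
Output shape: (12, 149, 104, 69)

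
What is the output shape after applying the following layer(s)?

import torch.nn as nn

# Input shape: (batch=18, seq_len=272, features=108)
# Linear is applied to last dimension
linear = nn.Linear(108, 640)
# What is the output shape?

Input shape: (18, 272, 108)
Output shape: (18, 272, 640)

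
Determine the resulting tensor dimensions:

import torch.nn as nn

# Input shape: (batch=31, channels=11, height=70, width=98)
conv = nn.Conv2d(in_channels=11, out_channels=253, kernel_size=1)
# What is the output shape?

Input shape: (31, 11, 70, 98)
Output shape: (31, 253, 70, 98)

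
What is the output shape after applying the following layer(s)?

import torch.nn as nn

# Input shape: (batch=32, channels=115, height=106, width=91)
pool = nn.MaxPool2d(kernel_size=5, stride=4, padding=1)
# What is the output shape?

Input shape: (32, 115, 106, 91)
Output shape: (32, 115, 26, 23)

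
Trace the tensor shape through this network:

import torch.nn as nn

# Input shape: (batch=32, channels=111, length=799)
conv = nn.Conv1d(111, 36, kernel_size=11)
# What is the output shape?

Input shape: (32, 111, 799)
Output shape: (32, 36, 789)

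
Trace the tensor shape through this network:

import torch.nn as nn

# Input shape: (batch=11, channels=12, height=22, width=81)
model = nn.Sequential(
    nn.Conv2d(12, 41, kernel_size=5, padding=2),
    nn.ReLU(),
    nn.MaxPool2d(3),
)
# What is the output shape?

Input shape: (11, 12, 22, 81)
  -> after Conv2d: (11, 41, 22, 81)
  -> after ReLU: (11, 41, 22, 81)
Output shape: (11, 41, 7, 27)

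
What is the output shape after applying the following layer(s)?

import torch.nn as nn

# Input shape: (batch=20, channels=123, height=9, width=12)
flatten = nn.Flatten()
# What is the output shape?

Input shape: (20, 123, 9, 12)
Output shape: (20, 13284)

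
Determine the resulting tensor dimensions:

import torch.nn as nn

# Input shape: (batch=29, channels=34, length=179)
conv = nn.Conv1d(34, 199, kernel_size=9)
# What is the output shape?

Input shape: (29, 34, 179)
Output shape: (29, 199, 171)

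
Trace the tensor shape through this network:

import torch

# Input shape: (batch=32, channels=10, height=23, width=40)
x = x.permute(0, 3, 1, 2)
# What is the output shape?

Input shape: (32, 10, 23, 40)
Output shape: (32, 40, 10, 23)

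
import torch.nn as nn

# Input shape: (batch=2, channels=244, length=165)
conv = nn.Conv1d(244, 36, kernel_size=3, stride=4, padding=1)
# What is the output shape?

Input shape: (2, 244, 165)
Output shape: (2, 36, 42)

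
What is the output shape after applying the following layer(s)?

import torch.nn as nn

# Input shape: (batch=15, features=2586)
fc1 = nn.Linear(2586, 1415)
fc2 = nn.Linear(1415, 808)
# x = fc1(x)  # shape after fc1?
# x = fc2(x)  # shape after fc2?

Input shape: (15, 2586)
  -> after fc1: (15, 1415)
Output shape: (15, 808)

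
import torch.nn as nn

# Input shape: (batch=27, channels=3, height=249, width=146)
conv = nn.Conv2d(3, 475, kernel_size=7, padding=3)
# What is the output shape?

Input shape: (27, 3, 249, 146)
Output shape: (27, 475, 249, 146)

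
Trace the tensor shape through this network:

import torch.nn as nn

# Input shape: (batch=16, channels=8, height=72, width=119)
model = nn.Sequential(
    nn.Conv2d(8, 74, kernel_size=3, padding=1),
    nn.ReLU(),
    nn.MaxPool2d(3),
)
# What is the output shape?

Input shape: (16, 8, 72, 119)
  -> after Conv2d: (16, 74, 72, 119)
  -> after ReLU: (16, 74, 72, 119)
Output shape: (16, 74, 24, 39)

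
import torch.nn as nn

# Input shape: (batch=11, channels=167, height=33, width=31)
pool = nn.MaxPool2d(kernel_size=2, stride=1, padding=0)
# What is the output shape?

Input shape: (11, 167, 33, 31)
Output shape: (11, 167, 32, 30)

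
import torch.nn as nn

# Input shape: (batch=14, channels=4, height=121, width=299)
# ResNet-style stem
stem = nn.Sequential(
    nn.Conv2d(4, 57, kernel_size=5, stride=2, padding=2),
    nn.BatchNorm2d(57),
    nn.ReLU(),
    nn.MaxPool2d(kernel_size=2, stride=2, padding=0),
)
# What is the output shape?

Input shape: (14, 4, 121, 299)
  -> after Conv2d 5x5 stride=2: (14, 57, 61, 150)
Output shape: (14, 57, 30, 75)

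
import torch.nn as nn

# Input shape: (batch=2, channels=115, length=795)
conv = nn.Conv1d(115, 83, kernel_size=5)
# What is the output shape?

Input shape: (2, 115, 795)
Output shape: (2, 83, 791)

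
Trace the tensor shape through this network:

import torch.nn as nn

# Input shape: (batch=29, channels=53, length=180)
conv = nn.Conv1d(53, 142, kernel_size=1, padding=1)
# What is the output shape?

Input shape: (29, 53, 180)
Output shape: (29, 142, 182)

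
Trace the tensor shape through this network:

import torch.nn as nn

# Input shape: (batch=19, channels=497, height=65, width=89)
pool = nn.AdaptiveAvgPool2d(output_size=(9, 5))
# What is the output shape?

Input shape: (19, 497, 65, 89)
Output shape: (19, 497, 9, 5)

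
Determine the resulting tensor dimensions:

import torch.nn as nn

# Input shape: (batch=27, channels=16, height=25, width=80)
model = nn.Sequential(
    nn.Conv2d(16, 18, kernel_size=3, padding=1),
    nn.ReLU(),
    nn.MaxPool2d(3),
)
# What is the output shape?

Input shape: (27, 16, 25, 80)
  -> after Conv2d: (27, 18, 25, 80)
  -> after ReLU: (27, 18, 25, 80)
Output shape: (27, 18, 8, 26)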